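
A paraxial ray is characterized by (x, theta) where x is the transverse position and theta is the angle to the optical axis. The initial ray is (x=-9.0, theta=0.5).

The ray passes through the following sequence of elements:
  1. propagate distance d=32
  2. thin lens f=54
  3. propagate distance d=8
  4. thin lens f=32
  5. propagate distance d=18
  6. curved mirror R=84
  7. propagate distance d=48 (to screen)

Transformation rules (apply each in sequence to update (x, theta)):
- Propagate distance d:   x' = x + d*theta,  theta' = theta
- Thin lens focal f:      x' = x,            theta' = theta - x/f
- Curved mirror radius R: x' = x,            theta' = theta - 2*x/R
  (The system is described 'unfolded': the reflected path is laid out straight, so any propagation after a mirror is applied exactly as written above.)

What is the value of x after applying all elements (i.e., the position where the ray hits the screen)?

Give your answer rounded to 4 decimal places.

Answer: 1.2583

Derivation:
Initial: x=-9.0000 theta=0.5000
After 1 (propagate distance d=32): x=7.0000 theta=0.5000
After 2 (thin lens f=54): x=7.0000 theta=10/27 (≈0.3704)
After 3 (propagate distance d=8): x=269/27 (≈9.9630) theta=10/27 (≈0.3704)
After 4 (thin lens f=32): x=269/27 (≈9.9630) theta=17/288 (≈0.0590)
After 5 (propagate distance d=18): x=4763/432 (≈11.0255) theta=17/288 (≈0.0590)
After 6 (curved mirror R=84): x=4763/432 (≈11.0255) theta=-923/4536 (≈-0.2035)
After 7 (propagate distance d=48 (to screen)): x=3805/3024 (≈1.2583) theta=-923/4536 (≈-0.2035)
Rounded to 4 decimal places: x = 1.2583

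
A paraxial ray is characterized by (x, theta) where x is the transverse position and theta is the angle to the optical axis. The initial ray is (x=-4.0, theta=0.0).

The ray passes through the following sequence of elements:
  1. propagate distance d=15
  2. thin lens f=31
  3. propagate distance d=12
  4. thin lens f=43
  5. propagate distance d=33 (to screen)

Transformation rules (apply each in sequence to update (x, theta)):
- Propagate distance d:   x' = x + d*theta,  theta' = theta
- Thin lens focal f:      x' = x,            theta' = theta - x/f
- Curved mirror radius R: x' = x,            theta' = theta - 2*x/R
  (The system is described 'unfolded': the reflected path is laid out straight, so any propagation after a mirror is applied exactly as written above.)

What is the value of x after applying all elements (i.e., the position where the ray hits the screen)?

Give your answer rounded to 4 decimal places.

Initial: x=-4.0000 theta=0.0000
After 1 (propagate distance d=15): x=-4.0000 theta=0.0000
After 2 (thin lens f=31): x=-4.0000 theta=4/31 (≈0.1290)
After 3 (propagate distance d=12): x=-76/31 (≈-2.4516) theta=4/31 (≈0.1290)
After 4 (thin lens f=43): x=-76/31 (≈-2.4516) theta=8/43 (≈0.1860)
After 5 (propagate distance d=33 (to screen)): x=4916/1333 (≈3.6879) theta=8/43 (≈0.1860)
Rounded to 4 decimal places: x = 3.6879

Answer: 3.6879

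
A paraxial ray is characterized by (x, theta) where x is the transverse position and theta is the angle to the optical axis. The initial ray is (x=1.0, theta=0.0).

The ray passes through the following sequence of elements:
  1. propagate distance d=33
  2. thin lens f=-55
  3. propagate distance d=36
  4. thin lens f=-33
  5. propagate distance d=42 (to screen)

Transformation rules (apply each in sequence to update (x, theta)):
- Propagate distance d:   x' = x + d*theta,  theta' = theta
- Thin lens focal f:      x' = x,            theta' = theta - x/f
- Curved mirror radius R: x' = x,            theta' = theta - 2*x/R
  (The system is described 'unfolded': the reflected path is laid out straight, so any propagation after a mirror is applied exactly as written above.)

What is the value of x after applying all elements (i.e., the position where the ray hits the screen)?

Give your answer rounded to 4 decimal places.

Answer: 4.5240

Derivation:
Initial: x=1.0000 theta=0.0000
After 1 (propagate distance d=33): x=1.0000 theta=0.0000
After 2 (thin lens f=-55): x=1.0000 theta=1/55 (≈0.0182)
After 3 (propagate distance d=36): x=91/55 (≈1.6545) theta=1/55 (≈0.0182)
After 4 (thin lens f=-33): x=91/55 (≈1.6545) theta=124/1815 (≈0.0683)
After 5 (propagate distance d=42 (to screen)): x=2737/605 (≈4.5240) theta=124/1815 (≈0.0683)
Rounded to 4 decimal places: x = 4.5240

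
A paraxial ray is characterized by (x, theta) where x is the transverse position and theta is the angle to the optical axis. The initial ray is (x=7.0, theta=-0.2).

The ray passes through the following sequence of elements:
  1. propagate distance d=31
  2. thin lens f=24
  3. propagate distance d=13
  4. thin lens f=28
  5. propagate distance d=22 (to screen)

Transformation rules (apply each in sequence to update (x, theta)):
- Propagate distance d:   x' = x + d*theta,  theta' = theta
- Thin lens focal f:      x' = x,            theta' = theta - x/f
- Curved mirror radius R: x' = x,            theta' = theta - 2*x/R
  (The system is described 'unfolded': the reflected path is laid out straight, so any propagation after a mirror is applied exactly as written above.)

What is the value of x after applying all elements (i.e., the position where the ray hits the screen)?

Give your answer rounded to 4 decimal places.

Initial: x=7.0000 theta=-0.2000
After 1 (propagate distance d=31): x=0.8000 theta=-0.2000
After 2 (thin lens f=24): x=0.8000 theta=-7/30 (≈-0.2333)
After 3 (propagate distance d=13): x=-67/30 (≈-2.2333) theta=-7/30 (≈-0.2333)
After 4 (thin lens f=28): x=-67/30 (≈-2.2333) theta=-43/280 (≈-0.1536)
After 5 (propagate distance d=22 (to screen)): x=-2357/420 (≈-5.6119) theta=-43/280 (≈-0.1536)
Rounded to 4 decimal places: x = -5.6119

Answer: -5.6119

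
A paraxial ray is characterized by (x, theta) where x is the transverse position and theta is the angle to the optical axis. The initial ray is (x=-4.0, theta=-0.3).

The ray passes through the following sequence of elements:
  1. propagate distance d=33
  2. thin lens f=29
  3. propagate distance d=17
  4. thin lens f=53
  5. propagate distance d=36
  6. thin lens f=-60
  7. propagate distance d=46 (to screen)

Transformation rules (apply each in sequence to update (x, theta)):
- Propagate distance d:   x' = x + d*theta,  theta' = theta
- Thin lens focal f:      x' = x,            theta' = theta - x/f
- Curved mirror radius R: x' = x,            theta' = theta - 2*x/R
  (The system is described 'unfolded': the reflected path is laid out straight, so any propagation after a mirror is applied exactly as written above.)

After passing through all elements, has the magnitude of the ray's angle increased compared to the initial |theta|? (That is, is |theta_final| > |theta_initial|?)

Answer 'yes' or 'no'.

Answer: yes

Derivation:
Initial: x=-4.0000 theta=-0.3000
After 1 (propagate distance d=33): x=-13.9000 theta=-0.3000
After 2 (thin lens f=29): x=-13.9000 theta=26/145 (≈0.1793)
After 3 (propagate distance d=17): x=-3147/290 (≈-10.8517) theta=26/145 (≈0.1793)
After 4 (thin lens f=53): x=-3147/290 (≈-10.8517) theta=5903/15370 (≈0.3841)
After 5 (propagate distance d=36): x=45717/15370 (≈2.9744) theta=5903/15370 (≈0.3841)
After 6 (thin lens f=-60): x=45717/15370 (≈2.9744) theta=133299/307400 (≈0.4336)
After 7 (propagate distance d=46 (to screen)): x=3523047/153700 (≈22.9216) theta=133299/307400 (≈0.4336)
|theta_initial|=0.3000 |theta_final|=133299/307400 (≈0.4336) -> increased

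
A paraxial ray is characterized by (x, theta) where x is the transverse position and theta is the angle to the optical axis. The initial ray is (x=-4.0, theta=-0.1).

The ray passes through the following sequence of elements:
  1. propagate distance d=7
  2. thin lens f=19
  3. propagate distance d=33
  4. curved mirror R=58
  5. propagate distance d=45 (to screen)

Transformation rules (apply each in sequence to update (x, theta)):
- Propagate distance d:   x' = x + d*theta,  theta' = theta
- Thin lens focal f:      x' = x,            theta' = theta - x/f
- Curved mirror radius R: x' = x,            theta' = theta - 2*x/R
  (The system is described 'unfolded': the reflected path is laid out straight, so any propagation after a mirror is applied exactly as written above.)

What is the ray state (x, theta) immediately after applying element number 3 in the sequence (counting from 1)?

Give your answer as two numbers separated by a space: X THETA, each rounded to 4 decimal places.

Answer: 0.1632 0.1474

Derivation:
Initial: x=-4.0000 theta=-0.1000
After 1 (propagate distance d=7): x=-4.7000 theta=-0.1000
After 2 (thin lens f=19): x=-4.7000 theta=14/95 (≈0.1474)
After 3 (propagate distance d=33): x=31/190 (≈0.1632) theta=14/95 (≈0.1474)
Rounded to 4 decimal places: x = 0.1632, theta = 0.1474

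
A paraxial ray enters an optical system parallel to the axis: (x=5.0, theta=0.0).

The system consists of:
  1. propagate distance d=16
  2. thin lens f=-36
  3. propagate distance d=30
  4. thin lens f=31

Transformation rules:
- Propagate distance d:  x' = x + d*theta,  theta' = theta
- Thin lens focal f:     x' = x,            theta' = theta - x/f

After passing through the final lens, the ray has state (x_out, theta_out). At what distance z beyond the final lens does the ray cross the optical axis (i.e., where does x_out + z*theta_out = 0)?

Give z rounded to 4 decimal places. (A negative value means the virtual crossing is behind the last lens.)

Initial: x=5.0000 theta=0.0000
After 1 (propagate distance d=16): x=5.0000 theta=0.0000
After 2 (thin lens f=-36): x=5.0000 theta=5/36 (≈0.1389)
After 3 (propagate distance d=30): x=55/6 (≈9.1667) theta=5/36 (≈0.1389)
After 4 (thin lens f=31): x=55/6 (≈9.1667) theta=-175/1116 (≈-0.1568)
z_focus = -x_out/theta_out = -(55/6)/(-175/1116) = 2046/35 ≈ 58.4571
Rounded to 4 decimal places: z = 58.4571

Answer: 58.4571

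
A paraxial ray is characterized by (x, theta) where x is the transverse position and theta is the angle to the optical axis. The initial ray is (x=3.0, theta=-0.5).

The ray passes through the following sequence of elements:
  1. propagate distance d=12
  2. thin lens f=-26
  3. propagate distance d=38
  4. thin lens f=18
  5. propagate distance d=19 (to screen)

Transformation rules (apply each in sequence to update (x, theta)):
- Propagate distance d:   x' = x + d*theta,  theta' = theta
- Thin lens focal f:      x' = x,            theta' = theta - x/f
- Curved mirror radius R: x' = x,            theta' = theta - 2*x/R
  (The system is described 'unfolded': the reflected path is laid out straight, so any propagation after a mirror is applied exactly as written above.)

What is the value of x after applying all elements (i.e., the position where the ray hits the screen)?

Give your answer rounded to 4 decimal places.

Initial: x=3.0000 theta=-0.5000
After 1 (propagate distance d=12): x=-3.0000 theta=-0.5000
After 2 (thin lens f=-26): x=-3.0000 theta=-8/13 (≈-0.6154)
After 3 (propagate distance d=38): x=-343/13 (≈-26.3846) theta=-8/13 (≈-0.6154)
After 4 (thin lens f=18): x=-343/13 (≈-26.3846) theta=199/234 (≈0.8504)
After 5 (propagate distance d=19 (to screen)): x=-2393/234 (≈-10.2265) theta=199/234 (≈0.8504)
Rounded to 4 decimal places: x = -10.2265

Answer: -10.2265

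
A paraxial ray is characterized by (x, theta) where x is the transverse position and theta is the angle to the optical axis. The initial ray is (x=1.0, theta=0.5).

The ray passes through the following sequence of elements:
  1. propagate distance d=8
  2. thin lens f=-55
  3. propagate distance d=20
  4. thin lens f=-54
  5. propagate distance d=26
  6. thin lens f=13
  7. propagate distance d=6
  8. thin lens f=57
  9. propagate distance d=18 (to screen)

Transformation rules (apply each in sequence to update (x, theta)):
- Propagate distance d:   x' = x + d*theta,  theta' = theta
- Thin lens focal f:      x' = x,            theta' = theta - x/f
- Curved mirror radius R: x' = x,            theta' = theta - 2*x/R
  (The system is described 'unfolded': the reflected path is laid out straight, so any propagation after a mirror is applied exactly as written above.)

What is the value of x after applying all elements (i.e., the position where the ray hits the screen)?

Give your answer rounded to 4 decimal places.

Initial: x=1.0000 theta=0.5000
After 1 (propagate distance d=8): x=5.0000 theta=0.5000
After 2 (thin lens f=-55): x=5.0000 theta=13/22 (≈0.5909)
After 3 (propagate distance d=20): x=185/11 (≈16.8182) theta=13/22 (≈0.5909)
After 4 (thin lens f=-54): x=185/11 (≈16.8182) theta=268/297 (≈0.9024)
After 5 (propagate distance d=26): x=11963/297 (≈40.2795) theta=268/297 (≈0.9024)
After 6 (thin lens f=13): x=11963/297 (≈40.2795) theta=-8479/3861 (≈-2.1961)
After 7 (propagate distance d=6): x=104645/3861 (≈27.1031) theta=-8479/3861 (≈-2.1961)
After 8 (thin lens f=57): x=104645/3861 (≈27.1031) theta=-587948/220077 (≈-2.6716)
After 9 (propagate distance d=18 (to screen)): x=-1539433/73359 (≈-20.9849) theta=-587948/220077 (≈-2.6716)
Rounded to 4 decimal places: x = -20.9849

Answer: -20.9849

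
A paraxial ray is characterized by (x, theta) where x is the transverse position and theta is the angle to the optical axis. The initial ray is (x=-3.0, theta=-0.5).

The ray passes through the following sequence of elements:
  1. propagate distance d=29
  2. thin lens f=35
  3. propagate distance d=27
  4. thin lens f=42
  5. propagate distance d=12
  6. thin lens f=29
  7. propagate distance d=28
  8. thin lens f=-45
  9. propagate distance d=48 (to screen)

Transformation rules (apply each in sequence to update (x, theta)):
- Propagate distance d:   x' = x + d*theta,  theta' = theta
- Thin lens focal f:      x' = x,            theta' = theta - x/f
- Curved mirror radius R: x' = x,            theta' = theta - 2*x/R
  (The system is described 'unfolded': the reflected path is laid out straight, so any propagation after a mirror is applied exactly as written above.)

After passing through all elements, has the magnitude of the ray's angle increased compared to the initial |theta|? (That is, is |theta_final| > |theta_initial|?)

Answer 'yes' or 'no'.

Initial: x=-3.0000 theta=-0.5000
After 1 (propagate distance d=29): x=-17.5000 theta=-0.5000
After 2 (thin lens f=35): x=-17.5000 theta=0.0000
After 3 (propagate distance d=27): x=-17.5000 theta=0.0000
After 4 (thin lens f=42): x=-17.5000 theta=5/12 (≈0.4167)
After 5 (propagate distance d=12): x=-12.5000 theta=5/12 (≈0.4167)
After 6 (thin lens f=29): x=-12.5000 theta=295/348 (≈0.8477)
After 7 (propagate distance d=28): x=1955/174 (≈11.2356) theta=295/348 (≈0.8477)
After 8 (thin lens f=-45): x=1955/174 (≈11.2356) theta=3437/3132 (≈1.0974)
After 9 (propagate distance d=48 (to screen)): x=33361/522 (≈63.9100) theta=3437/3132 (≈1.0974)
|theta_initial|=0.5000 |theta_final|=3437/3132 (≈1.0974) -> increased

Answer: yes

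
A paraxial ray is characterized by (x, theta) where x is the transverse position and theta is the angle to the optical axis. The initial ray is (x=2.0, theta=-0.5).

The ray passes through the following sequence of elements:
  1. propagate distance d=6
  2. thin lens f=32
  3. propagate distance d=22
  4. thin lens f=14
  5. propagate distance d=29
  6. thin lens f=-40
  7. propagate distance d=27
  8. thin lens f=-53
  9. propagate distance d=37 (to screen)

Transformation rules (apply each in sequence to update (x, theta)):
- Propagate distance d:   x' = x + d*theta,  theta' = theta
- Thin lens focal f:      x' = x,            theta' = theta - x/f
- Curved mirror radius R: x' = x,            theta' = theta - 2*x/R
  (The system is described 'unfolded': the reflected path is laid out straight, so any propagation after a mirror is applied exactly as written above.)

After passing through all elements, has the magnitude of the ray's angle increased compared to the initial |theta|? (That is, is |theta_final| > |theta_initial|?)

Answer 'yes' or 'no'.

Initial: x=2.0000 theta=-0.5000
After 1 (propagate distance d=6): x=-1.0000 theta=-0.5000
After 2 (thin lens f=32): x=-1.0000 theta=-15/32 (≈-0.4688)
After 3 (propagate distance d=22): x=-11.3125 theta=-15/32 (≈-0.4688)
After 4 (thin lens f=14): x=-11.3125 theta=19/56 (≈0.3393)
After 5 (propagate distance d=29): x=-165/112 (≈-1.4732) theta=19/56 (≈0.3393)
After 6 (thin lens f=-40): x=-165/112 (≈-1.4732) theta=271/896 (≈0.3025)
After 7 (propagate distance d=27): x=5997/896 (≈6.6931) theta=271/896 (≈0.3025)
After 8 (thin lens f=-53): x=5997/896 (≈6.6931) theta=2545/5936 (≈0.4287)
After 9 (propagate distance d=37 (to screen)): x=153023/6784 (≈22.5565) theta=2545/5936 (≈0.4287)
|theta_initial|=0.5000 |theta_final|=2545/5936 (≈0.4287) -> not increased

Answer: no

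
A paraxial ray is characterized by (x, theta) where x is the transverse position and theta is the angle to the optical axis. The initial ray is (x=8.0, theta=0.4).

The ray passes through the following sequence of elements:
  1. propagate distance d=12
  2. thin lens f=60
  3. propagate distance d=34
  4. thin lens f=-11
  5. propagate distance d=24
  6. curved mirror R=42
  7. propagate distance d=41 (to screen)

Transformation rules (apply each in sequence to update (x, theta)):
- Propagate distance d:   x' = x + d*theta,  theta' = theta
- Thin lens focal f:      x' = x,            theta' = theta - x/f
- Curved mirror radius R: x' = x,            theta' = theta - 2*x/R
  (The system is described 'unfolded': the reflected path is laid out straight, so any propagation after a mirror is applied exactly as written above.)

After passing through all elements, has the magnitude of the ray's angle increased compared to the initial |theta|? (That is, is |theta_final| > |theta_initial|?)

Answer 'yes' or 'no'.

Answer: yes

Derivation:
Initial: x=8.0000 theta=0.4000
After 1 (propagate distance d=12): x=12.8000 theta=0.4000
After 2 (thin lens f=60): x=12.8000 theta=14/75 (≈0.1867)
After 3 (propagate distance d=34): x=1436/75 (≈19.1467) theta=14/75 (≈0.1867)
After 4 (thin lens f=-11): x=1436/75 (≈19.1467) theta=106/55 (≈1.9273)
After 5 (propagate distance d=24): x=53956/825 (≈65.4012) theta=106/55 (≈1.9273)
After 6 (curved mirror R=42): x=53956/825 (≈65.4012) theta=-2938/2475 (≈-1.1871)
After 7 (propagate distance d=41 (to screen)): x=8282/495 (≈16.7313) theta=-2938/2475 (≈-1.1871)
|theta_initial|=0.4000 |theta_final|=2938/2475 (≈1.1871) -> increased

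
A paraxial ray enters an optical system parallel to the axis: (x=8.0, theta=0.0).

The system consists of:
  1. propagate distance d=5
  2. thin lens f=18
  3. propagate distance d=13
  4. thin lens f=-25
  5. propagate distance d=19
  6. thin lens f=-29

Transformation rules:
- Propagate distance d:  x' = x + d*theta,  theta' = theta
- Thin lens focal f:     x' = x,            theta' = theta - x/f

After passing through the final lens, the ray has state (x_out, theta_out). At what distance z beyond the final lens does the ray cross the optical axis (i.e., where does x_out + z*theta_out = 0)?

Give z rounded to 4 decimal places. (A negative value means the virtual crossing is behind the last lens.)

Initial: x=8.0000 theta=0.0000
After 1 (propagate distance d=5): x=8.0000 theta=0.0000
After 2 (thin lens f=18): x=8.0000 theta=-4/9 (≈-0.4444)
After 3 (propagate distance d=13): x=20/9 (≈2.2222) theta=-4/9 (≈-0.4444)
After 4 (thin lens f=-25): x=20/9 (≈2.2222) theta=-16/45 (≈-0.3556)
After 5 (propagate distance d=19): x=-68/15 (≈-4.5333) theta=-16/45 (≈-0.3556)
After 6 (thin lens f=-29): x=-68/15 (≈-4.5333) theta=-668/1305 (≈-0.5119)
z_focus = -x_out/theta_out = -(-68/15)/(-668/1305) = -1479/167 ≈ -8.8563
Rounded to 4 decimal places: z = -8.8563

Answer: -8.8563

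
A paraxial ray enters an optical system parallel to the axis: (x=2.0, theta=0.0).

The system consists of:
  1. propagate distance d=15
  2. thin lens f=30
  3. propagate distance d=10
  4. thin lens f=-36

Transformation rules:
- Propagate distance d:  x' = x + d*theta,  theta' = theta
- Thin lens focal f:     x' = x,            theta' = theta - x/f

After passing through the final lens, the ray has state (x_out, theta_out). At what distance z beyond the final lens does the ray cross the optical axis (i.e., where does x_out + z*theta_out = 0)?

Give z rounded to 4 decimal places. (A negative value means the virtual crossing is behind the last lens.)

Initial: x=2.0000 theta=0.0000
After 1 (propagate distance d=15): x=2.0000 theta=0.0000
After 2 (thin lens f=30): x=2.0000 theta=-1/15 (≈-0.0667)
After 3 (propagate distance d=10): x=4/3 (≈1.3333) theta=-1/15 (≈-0.0667)
After 4 (thin lens f=-36): x=4/3 (≈1.3333) theta=-4/135 (≈-0.0296)
z_focus = -x_out/theta_out = -(4/3)/(-4/135) = 45.0000
Rounded to 4 decimal places: z = 45.0000

Answer: 45.0000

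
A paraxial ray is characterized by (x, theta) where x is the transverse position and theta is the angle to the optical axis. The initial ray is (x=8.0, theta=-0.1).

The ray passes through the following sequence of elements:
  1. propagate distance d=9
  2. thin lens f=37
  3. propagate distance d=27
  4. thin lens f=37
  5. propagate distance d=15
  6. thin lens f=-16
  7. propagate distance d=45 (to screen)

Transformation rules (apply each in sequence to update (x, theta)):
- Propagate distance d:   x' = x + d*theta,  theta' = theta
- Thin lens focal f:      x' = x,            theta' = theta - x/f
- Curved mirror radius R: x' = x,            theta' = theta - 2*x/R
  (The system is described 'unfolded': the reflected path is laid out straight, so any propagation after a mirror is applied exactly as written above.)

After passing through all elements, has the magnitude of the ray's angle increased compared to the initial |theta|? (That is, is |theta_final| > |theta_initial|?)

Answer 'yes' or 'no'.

Initial: x=8.0000 theta=-0.1000
After 1 (propagate distance d=9): x=7.1000 theta=-0.1000
After 2 (thin lens f=37): x=7.1000 theta=-54/185 (≈-0.2919)
After 3 (propagate distance d=27): x=-289/370 (≈-0.7811) theta=-54/185 (≈-0.2919)
After 4 (thin lens f=37): x=-289/370 (≈-0.7811) theta=-3707/13690 (≈-0.2708)
After 5 (propagate distance d=15): x=-33149/6845 (≈-4.8428) theta=-3707/13690 (≈-0.2708)
After 6 (thin lens f=-16): x=-33149/6845 (≈-4.8428) theta=-12561/21904 (≈-0.5735)
After 7 (propagate distance d=45 (to screen)): x=-3356609/109520 (≈-30.6484) theta=-12561/21904 (≈-0.5735)
|theta_initial|=0.1000 |theta_final|=12561/21904 (≈0.5735) -> increased

Answer: yes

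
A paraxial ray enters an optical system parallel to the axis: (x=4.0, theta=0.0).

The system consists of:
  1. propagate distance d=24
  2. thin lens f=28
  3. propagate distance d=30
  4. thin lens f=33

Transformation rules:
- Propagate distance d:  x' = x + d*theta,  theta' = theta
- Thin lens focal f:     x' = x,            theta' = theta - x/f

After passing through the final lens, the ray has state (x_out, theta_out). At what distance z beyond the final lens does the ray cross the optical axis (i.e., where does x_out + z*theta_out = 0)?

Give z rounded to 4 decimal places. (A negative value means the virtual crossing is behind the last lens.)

Answer: -2.1290

Derivation:
Initial: x=4.0000 theta=0.0000
After 1 (propagate distance d=24): x=4.0000 theta=0.0000
After 2 (thin lens f=28): x=4.0000 theta=-1/7 (≈-0.1429)
After 3 (propagate distance d=30): x=-2/7 (≈-0.2857) theta=-1/7 (≈-0.1429)
After 4 (thin lens f=33): x=-2/7 (≈-0.2857) theta=-31/231 (≈-0.1342)
z_focus = -x_out/theta_out = -(-2/7)/(-31/231) = -66/31 ≈ -2.1290
Rounded to 4 decimal places: z = -2.1290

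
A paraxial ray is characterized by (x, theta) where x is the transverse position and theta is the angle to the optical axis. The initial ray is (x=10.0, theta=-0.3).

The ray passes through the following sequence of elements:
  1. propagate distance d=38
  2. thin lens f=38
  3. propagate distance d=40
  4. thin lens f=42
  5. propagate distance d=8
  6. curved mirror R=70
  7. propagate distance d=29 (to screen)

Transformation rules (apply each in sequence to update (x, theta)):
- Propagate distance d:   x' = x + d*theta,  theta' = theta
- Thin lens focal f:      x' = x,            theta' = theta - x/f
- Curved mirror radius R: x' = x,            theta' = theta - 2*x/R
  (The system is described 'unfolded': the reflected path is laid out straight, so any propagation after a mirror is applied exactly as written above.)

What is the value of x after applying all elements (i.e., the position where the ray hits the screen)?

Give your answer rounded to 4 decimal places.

Initial: x=10.0000 theta=-0.3000
After 1 (propagate distance d=38): x=-1.4000 theta=-0.3000
After 2 (thin lens f=38): x=-1.4000 theta=-5/19 (≈-0.2632)
After 3 (propagate distance d=40): x=-1133/95 (≈-11.9263) theta=-5/19 (≈-0.2632)
After 4 (thin lens f=42): x=-1133/95 (≈-11.9263) theta=83/3990 (≈0.0208)
After 5 (propagate distance d=8): x=-23461/1995 (≈-11.7599) theta=83/3990 (≈0.0208)
After 6 (curved mirror R=70): x=-23461/1995 (≈-11.7599) theta=16609/46550 (≈0.3568)
After 7 (propagate distance d=29 (to screen)): x=-197287/139650 (≈-1.4127) theta=16609/46550 (≈0.3568)
Rounded to 4 decimal places: x = -1.4127

Answer: -1.4127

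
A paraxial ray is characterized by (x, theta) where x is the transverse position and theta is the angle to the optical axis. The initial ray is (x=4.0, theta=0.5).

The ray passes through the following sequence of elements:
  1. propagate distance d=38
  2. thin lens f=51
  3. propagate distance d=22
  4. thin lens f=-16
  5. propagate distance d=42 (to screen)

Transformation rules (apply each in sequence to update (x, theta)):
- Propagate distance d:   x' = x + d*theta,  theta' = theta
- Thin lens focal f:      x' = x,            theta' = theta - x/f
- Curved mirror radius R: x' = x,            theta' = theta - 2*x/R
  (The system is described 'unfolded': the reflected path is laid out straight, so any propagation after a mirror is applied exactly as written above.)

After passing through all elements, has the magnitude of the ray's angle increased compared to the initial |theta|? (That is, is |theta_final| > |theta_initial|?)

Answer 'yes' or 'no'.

Answer: yes

Derivation:
Initial: x=4.0000 theta=0.5000
After 1 (propagate distance d=38): x=23.0000 theta=0.5000
After 2 (thin lens f=51): x=23.0000 theta=5/102 (≈0.0490)
After 3 (propagate distance d=22): x=1228/51 (≈24.0784) theta=5/102 (≈0.0490)
After 4 (thin lens f=-16): x=1228/51 (≈24.0784) theta=317/204 (≈1.5539)
After 5 (propagate distance d=42 (to screen)): x=9113/102 (≈89.3431) theta=317/204 (≈1.5539)
|theta_initial|=0.5000 |theta_final|=317/204 (≈1.5539) -> increased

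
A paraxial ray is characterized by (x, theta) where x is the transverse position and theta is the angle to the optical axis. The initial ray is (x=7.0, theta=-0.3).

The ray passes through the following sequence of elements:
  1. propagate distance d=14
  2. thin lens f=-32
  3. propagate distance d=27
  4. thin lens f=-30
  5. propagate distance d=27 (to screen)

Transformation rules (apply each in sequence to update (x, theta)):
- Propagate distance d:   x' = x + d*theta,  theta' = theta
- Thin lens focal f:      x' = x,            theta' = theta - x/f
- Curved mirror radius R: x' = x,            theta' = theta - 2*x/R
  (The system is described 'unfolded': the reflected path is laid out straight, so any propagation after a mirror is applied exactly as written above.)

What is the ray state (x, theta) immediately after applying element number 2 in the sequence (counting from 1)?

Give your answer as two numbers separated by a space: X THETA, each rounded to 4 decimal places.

Initial: x=7.0000 theta=-0.3000
After 1 (propagate distance d=14): x=2.8000 theta=-0.3000
After 2 (thin lens f=-32): x=2.8000 theta=-0.2125
Rounded to 4 decimal places: x = 2.8000, theta = -0.2125

Answer: 2.8000 -0.2125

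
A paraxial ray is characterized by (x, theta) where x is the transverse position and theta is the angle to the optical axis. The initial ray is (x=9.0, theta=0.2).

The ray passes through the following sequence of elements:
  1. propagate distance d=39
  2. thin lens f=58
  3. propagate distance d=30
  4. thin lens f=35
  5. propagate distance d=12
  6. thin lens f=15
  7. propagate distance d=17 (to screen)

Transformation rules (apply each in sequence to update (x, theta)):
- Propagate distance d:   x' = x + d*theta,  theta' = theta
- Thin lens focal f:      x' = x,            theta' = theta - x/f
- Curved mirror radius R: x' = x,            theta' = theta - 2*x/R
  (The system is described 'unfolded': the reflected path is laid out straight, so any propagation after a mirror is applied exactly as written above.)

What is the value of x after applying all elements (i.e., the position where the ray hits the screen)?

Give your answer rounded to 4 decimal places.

Answer: -9.4706

Derivation:
Initial: x=9.0000 theta=0.2000
After 1 (propagate distance d=39): x=16.8000 theta=0.2000
After 2 (thin lens f=58): x=16.8000 theta=-13/145 (≈-0.0897)
After 3 (propagate distance d=30): x=2046/145 (≈14.1103) theta=-13/145 (≈-0.0897)
After 4 (thin lens f=35): x=2046/145 (≈14.1103) theta=-2501/5075 (≈-0.4928)
After 5 (propagate distance d=12): x=41598/5075 (≈8.1967) theta=-2501/5075 (≈-0.4928)
After 6 (thin lens f=15): x=41598/5075 (≈8.1967) theta=-26371/25375 (≈-1.0393)
After 7 (propagate distance d=17 (to screen)): x=-34331/3625 (≈-9.4706) theta=-26371/25375 (≈-1.0393)
Rounded to 4 decimal places: x = -9.4706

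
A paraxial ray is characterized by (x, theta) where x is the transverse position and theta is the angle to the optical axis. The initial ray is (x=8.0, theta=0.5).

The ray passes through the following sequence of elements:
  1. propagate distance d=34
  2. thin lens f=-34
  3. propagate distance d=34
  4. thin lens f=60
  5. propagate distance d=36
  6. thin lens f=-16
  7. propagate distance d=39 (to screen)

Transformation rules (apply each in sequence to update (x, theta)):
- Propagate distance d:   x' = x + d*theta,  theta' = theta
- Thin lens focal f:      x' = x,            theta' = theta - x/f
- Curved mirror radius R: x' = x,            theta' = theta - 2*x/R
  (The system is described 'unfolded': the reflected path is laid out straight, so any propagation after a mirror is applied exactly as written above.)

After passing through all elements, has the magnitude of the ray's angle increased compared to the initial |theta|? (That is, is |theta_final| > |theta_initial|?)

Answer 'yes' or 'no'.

Initial: x=8.0000 theta=0.5000
After 1 (propagate distance d=34): x=25.0000 theta=0.5000
After 2 (thin lens f=-34): x=25.0000 theta=21/17 (≈1.2353)
After 3 (propagate distance d=34): x=67.0000 theta=21/17 (≈1.2353)
After 4 (thin lens f=60): x=67.0000 theta=121/1020 (≈0.1186)
After 5 (propagate distance d=36): x=6058/85 (≈71.2706) theta=121/1020 (≈0.1186)
After 6 (thin lens f=-16): x=6058/85 (≈71.2706) theta=9329/2040 (≈4.5730)
After 7 (propagate distance d=39 (to screen)): x=169741/680 (≈249.6191) theta=9329/2040 (≈4.5730)
|theta_initial|=0.5000 |theta_final|=9329/2040 (≈4.5730) -> increased

Answer: yes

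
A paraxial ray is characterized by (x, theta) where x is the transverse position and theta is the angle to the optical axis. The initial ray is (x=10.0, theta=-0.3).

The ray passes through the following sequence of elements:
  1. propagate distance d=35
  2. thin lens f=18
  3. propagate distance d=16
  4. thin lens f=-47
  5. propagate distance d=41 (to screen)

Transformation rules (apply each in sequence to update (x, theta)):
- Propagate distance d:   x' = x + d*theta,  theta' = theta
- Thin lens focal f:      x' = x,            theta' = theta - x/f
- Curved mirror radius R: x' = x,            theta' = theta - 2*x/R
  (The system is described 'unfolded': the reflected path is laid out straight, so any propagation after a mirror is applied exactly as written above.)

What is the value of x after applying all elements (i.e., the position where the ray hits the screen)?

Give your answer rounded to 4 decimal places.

Answer: -20.2524

Derivation:
Initial: x=10.0000 theta=-0.3000
After 1 (propagate distance d=35): x=-0.5000 theta=-0.3000
After 2 (thin lens f=18): x=-0.5000 theta=-49/180 (≈-0.2722)
After 3 (propagate distance d=16): x=-437/90 (≈-4.8556) theta=-49/180 (≈-0.2722)
After 4 (thin lens f=-47): x=-437/90 (≈-4.8556) theta=-353/940 (≈-0.3755)
After 5 (propagate distance d=41 (to screen)): x=-34267/1692 (≈-20.2524) theta=-353/940 (≈-0.3755)
Rounded to 4 decimal places: x = -20.2524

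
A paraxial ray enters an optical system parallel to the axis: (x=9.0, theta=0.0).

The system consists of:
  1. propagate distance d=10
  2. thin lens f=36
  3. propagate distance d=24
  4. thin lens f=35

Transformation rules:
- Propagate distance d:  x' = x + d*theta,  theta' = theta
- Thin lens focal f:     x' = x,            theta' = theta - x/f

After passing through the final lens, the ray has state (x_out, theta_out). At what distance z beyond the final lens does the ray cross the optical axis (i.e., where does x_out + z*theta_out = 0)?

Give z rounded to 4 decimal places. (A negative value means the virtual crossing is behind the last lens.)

Answer: 8.9362

Derivation:
Initial: x=9.0000 theta=0.0000
After 1 (propagate distance d=10): x=9.0000 theta=0.0000
After 2 (thin lens f=36): x=9.0000 theta=-0.2500
After 3 (propagate distance d=24): x=3.0000 theta=-0.2500
After 4 (thin lens f=35): x=3.0000 theta=-47/140 (≈-0.3357)
z_focus = -x_out/theta_out = -(3.0000)/(-47/140) = 420/47 ≈ 8.9362
Rounded to 4 decimal places: z = 8.9362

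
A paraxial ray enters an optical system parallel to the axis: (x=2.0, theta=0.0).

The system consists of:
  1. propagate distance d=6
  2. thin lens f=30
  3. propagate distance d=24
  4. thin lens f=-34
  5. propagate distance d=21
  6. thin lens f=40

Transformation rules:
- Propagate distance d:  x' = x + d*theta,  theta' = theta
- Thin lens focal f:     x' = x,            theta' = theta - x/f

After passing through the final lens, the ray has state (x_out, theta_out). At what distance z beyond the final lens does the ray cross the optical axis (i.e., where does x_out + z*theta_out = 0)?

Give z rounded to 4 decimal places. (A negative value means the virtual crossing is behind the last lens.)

Initial: x=2.0000 theta=0.0000
After 1 (propagate distance d=6): x=2.0000 theta=0.0000
After 2 (thin lens f=30): x=2.0000 theta=-1/15 (≈-0.0667)
After 3 (propagate distance d=24): x=0.4000 theta=-1/15 (≈-0.0667)
After 4 (thin lens f=-34): x=0.4000 theta=-14/255 (≈-0.0549)
After 5 (propagate distance d=21): x=-64/85 (≈-0.7529) theta=-14/255 (≈-0.0549)
After 6 (thin lens f=40): x=-64/85 (≈-0.7529) theta=-46/1275 (≈-0.0361)
z_focus = -x_out/theta_out = -(-64/85)/(-46/1275) = -480/23 ≈ -20.8696
Rounded to 4 decimal places: z = -20.8696

Answer: -20.8696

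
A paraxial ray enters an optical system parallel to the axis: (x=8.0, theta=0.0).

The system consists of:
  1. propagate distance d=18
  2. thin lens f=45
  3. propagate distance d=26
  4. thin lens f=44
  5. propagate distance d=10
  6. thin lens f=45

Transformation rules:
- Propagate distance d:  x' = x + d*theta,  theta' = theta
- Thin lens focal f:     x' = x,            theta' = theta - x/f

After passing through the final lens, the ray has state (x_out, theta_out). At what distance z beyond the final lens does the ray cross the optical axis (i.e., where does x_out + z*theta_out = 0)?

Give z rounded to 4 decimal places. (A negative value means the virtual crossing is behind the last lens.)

Answer: 3.0483

Derivation:
Initial: x=8.0000 theta=0.0000
After 1 (propagate distance d=18): x=8.0000 theta=0.0000
After 2 (thin lens f=45): x=8.0000 theta=-8/45 (≈-0.1778)
After 3 (propagate distance d=26): x=152/45 (≈3.3778) theta=-8/45 (≈-0.1778)
After 4 (thin lens f=44): x=152/45 (≈3.3778) theta=-14/55 (≈-0.2545)
After 5 (propagate distance d=10): x=412/495 (≈0.8323) theta=-14/55 (≈-0.2545)
After 6 (thin lens f=45): x=412/495 (≈0.8323) theta=-6082/22275 (≈-0.2730)
z_focus = -x_out/theta_out = -(412/495)/(-6082/22275) = 9270/3041 ≈ 3.0483
Rounded to 4 decimal places: z = 3.0483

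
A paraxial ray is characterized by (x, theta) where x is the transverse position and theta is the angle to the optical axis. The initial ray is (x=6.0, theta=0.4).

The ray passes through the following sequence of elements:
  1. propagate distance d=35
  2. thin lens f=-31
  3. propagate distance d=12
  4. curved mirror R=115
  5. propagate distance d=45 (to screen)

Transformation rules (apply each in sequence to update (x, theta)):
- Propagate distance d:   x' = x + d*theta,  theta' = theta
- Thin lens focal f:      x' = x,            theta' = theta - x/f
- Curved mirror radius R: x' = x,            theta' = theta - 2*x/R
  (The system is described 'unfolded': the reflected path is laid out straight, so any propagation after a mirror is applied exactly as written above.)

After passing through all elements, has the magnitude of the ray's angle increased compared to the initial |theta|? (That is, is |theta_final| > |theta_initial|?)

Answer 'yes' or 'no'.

Initial: x=6.0000 theta=0.4000
After 1 (propagate distance d=35): x=20.0000 theta=0.4000
After 2 (thin lens f=-31): x=20.0000 theta=162/155 (≈1.0452)
After 3 (propagate distance d=12): x=5044/155 (≈32.5419) theta=162/155 (≈1.0452)
After 4 (curved mirror R=115): x=5044/155 (≈32.5419) theta=8542/17825 (≈0.4792)
After 5 (propagate distance d=45 (to screen)): x=38578/713 (≈54.1066) theta=8542/17825 (≈0.4792)
|theta_initial|=0.4000 |theta_final|=8542/17825 (≈0.4792) -> increased

Answer: yes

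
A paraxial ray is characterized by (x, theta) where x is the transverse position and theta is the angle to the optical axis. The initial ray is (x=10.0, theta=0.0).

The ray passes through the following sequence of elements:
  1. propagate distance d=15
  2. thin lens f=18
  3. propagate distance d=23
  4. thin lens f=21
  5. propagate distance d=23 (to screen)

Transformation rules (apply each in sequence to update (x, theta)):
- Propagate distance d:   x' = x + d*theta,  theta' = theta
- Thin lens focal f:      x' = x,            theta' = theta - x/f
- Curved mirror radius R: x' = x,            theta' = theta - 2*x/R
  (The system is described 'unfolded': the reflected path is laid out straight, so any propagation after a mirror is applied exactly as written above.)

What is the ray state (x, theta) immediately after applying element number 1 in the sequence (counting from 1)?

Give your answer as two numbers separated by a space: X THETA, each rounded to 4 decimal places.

Initial: x=10.0000 theta=0.0000
After 1 (propagate distance d=15): x=10.0000 theta=0.0000
Rounded to 4 decimal places: x = 10.0000, theta = 0.0000

Answer: 10.0000 0.0000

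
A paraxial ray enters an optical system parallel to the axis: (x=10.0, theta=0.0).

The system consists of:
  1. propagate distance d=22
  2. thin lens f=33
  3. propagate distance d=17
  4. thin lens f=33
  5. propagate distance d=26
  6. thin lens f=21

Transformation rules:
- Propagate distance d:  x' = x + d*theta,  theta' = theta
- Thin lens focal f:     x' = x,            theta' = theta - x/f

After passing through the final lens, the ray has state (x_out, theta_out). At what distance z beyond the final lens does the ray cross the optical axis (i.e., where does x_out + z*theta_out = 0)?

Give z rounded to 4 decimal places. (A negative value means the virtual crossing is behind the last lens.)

Initial: x=10.0000 theta=0.0000
After 1 (propagate distance d=22): x=10.0000 theta=0.0000
After 2 (thin lens f=33): x=10.0000 theta=-10/33 (≈-0.3030)
After 3 (propagate distance d=17): x=160/33 (≈4.8485) theta=-10/33 (≈-0.3030)
After 4 (thin lens f=33): x=160/33 (≈4.8485) theta=-490/1089 (≈-0.4500)
After 5 (propagate distance d=26): x=-7460/1089 (≈-6.8503) theta=-490/1089 (≈-0.4500)
After 6 (thin lens f=21): x=-7460/1089 (≈-6.8503) theta=-2830/22869 (≈-0.1237)
z_focus = -x_out/theta_out = -(-7460/1089)/(-2830/22869) = -15666/283 ≈ -55.3569
Rounded to 4 decimal places: z = -55.3569

Answer: -55.3569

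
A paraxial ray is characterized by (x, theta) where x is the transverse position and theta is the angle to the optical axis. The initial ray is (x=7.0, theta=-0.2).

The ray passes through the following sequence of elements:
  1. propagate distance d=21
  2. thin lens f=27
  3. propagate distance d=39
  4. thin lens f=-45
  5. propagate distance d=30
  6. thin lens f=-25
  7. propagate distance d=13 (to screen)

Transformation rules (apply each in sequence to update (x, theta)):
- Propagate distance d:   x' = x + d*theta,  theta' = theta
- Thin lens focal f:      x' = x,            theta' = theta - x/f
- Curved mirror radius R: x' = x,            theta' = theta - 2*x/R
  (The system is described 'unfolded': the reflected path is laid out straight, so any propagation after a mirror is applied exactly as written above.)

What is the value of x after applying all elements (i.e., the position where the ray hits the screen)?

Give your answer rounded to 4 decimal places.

Answer: -43.3225

Derivation:
Initial: x=7.0000 theta=-0.2000
After 1 (propagate distance d=21): x=2.8000 theta=-0.2000
After 2 (thin lens f=27): x=2.8000 theta=-41/135 (≈-0.3037)
After 3 (propagate distance d=39): x=-407/45 (≈-9.0444) theta=-41/135 (≈-0.3037)
After 4 (thin lens f=-45): x=-407/45 (≈-9.0444) theta=-1022/2025 (≈-0.5047)
After 5 (propagate distance d=30): x=-653/27 (≈-24.1852) theta=-1022/2025 (≈-0.5047)
After 6 (thin lens f=-25): x=-653/27 (≈-24.1852) theta=-2981/2025 (≈-1.4721)
After 7 (propagate distance d=13 (to screen)): x=-87728/2025 (≈-43.3225) theta=-2981/2025 (≈-1.4721)
Rounded to 4 decimal places: x = -43.3225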